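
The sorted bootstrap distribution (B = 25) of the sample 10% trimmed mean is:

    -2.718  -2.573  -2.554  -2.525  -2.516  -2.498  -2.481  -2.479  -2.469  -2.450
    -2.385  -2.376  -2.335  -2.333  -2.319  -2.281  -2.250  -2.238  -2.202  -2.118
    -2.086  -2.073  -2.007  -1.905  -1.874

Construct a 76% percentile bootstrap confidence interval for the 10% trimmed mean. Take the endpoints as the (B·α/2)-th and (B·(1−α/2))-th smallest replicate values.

α = 0.24; lower rank = 25 × 0.120 = 3; upper rank = 25 × 0.880 = 22.
The 3rd smallest replicate is -2.554; the 22nd is -2.073.

(-2.554, -2.073)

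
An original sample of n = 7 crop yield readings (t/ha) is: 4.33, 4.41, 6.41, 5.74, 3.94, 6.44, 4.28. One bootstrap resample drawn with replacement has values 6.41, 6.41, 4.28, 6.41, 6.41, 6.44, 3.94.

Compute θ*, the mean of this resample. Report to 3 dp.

Mean = (6.41 + 6.41 + 4.28 + 6.41 + 6.41 + 6.44 + 3.94) / 7 = 40.300 / 7 = 5.757

θ* = 5.757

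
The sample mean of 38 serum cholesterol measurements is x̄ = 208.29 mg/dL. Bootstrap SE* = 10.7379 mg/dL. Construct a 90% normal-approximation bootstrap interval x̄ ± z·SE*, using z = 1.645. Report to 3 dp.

Margin = 1.645 × 10.7379 = 17.6638
Interval: 208.29 ± 17.6638

(190.626, 225.954)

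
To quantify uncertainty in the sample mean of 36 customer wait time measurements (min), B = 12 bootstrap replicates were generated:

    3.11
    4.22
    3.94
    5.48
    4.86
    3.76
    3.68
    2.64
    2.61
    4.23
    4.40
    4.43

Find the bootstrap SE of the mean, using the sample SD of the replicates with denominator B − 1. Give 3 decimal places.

Bootstrap SE is the standard deviation of the 12 replicate means.
Mean of replicates: (3.11 + 4.22 + 3.94 + 5.48 + 4.86 + 3.76 + 3.68 + 2.64 + 2.61 + 4.23 + 4.40 + 4.43) / 12 = 47.3600 / 12 = 3.9467
Sum of squared deviations: (−0.8367)² + (+0.2733)² + (−0.0067)² + (+1.5333)² + (+0.9133)² + (−0.1867)² + (−0.2667)² + (−1.3067)² + (−1.3367)² + (+0.2833)² + (+0.4533)² + (+0.4833)² = 8.0795
Variance = 8.0795 / 11 = 0.7345
SE* = √0.7345

SE* = 0.857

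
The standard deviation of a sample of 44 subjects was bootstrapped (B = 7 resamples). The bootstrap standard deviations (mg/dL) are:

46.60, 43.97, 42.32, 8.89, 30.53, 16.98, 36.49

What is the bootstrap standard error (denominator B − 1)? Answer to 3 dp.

Bootstrap SE is the standard deviation of the 7 replicate standard deviations.
Mean of replicates: (46.60 + 43.97 + 42.32 + 8.89 + 30.53 + 16.98 + 36.49) / 7 = 225.7800 / 7 = 32.2543
Sum of squared deviations: (+14.3457)² + (+11.7157)² + (+10.0657)² + (−23.3643)² + (−1.7243)² + (−15.2743)² + (+4.2357)² = 1244.4842
Variance = 1244.4842 / 6 = 207.4140
SE* = √207.4140

SE* = 14.402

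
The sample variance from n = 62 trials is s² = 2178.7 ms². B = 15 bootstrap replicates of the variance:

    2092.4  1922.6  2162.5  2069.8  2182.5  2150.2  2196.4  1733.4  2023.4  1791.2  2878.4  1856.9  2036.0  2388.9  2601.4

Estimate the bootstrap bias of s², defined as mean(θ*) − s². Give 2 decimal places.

mean(θ*) = (2092.4 + 1922.6 + 2162.5 + 2069.8 + 2182.5 + 2150.2 + 2196.4 + 1733.4 + 2023.4 + 1791.2 + 2878.4 + 1856.9 + 2036.0 + 2388.9 + 2601.4) / 15 = 2139.067
bias = 2139.067 − 2178.7

bias = −39.63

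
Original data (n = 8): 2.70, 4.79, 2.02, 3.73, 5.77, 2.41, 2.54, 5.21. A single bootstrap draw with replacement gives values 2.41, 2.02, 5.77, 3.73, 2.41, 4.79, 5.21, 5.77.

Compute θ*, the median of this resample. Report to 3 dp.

θ* = 4.260

Sorted: 2.02, 2.41, 2.41, 3.73, 4.79, 5.21, 5.77, 5.77
Median = average of the two middle values = 4.260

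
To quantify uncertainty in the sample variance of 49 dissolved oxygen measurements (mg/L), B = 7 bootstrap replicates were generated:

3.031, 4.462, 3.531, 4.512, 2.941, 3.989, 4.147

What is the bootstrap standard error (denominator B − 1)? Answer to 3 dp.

Bootstrap SE is the standard deviation of the 7 replicate variances.
Mean of replicates: (3.031 + 4.462 + 3.531 + 4.512 + 2.941 + 3.989 + 4.147) / 7 = 26.6130 / 7 = 3.8019
Sum of squared deviations: (−0.7709)² + (+0.6601)² + (−0.2709)² + (+0.7101)² + (−0.8609)² + (+0.1871)² + (+0.3451)² = 2.5029
Variance = 2.5029 / 6 = 0.4171
SE* = √0.4171

SE* = 0.646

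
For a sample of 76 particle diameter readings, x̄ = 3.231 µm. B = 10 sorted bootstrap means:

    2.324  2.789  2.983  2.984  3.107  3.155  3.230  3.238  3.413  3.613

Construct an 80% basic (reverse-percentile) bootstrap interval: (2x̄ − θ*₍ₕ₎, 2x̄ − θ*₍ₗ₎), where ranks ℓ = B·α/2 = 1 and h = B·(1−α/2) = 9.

Percentile endpoints at ranks 1 and 9: θ*₍1₎ = 2.324, θ*₍9₎ = 3.413.
Basic interval reflects these around x̄:
  lower = 2 × 3.231 − 3.413 = 3.049
  upper = 2 × 3.231 − 2.324 = 4.138

(3.049, 4.138)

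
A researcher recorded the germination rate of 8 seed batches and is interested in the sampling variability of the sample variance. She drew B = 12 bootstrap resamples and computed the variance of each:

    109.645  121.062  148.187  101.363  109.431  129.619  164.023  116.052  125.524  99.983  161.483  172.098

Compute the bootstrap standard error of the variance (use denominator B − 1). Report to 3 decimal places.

SE* = 25.414

Bootstrap SE is the standard deviation of the 12 replicate variances.
Mean of replicates: (109.645 + 121.062 + 148.187 + 101.363 + 109.431 + 129.619 + 164.023 + 116.052 + 125.524 + 99.983 + 161.483 + 172.098) / 12 = 1558.4700 / 12 = 129.8725
Sum of squared deviations: (−20.2275)² + (−8.8105)² + (+18.3145)² + (−28.5095)² + (−20.4415)² + (−0.2535)² + (+34.1505)² + (−13.8205)² + (−4.3485)² + (−29.8895)² + (+31.6105)² + (+42.2255)² = 7104.6794
Variance = 7104.6794 / 11 = 645.8799
SE* = √645.8799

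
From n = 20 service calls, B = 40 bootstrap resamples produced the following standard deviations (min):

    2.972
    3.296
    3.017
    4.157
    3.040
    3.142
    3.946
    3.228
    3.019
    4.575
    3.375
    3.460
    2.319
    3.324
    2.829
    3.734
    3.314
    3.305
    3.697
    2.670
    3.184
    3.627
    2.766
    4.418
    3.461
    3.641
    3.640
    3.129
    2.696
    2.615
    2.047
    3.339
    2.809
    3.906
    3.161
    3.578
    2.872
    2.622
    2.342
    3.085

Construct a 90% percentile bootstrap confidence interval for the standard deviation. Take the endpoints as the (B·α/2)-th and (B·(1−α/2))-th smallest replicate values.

(2.319, 4.157)

Sorted replicates: 2.047, 2.319, 2.342, 2.615, 2.622, 2.670, 2.696, 2.766, 2.809, 2.829, 2.872, 2.972, 3.017, 3.019, 3.040, 3.085, 3.129, 3.142, 3.161, 3.184, 3.228, 3.296, 3.305, 3.314, 3.324, 3.339, 3.375, 3.460, 3.461, 3.578, 3.627, 3.640, 3.641, 3.697, 3.734, 3.906, 3.946, 4.157, 4.418, 4.575
α = 0.10; lower rank = 40 × 0.050 = 2; upper rank = 40 × 0.950 = 38.
The 2nd smallest replicate is 2.319; the 38th is 4.157.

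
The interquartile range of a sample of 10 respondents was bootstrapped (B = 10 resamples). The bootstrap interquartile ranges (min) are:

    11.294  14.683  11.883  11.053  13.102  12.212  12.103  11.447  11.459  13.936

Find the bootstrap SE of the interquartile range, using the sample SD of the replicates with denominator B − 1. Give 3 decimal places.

SE* = 1.212

Bootstrap SE is the standard deviation of the 10 replicate interquartile ranges.
Mean of replicates: (11.294 + 14.683 + 11.883 + 11.053 + 13.102 + 12.212 + 12.103 + 11.447 + 11.459 + 13.936) / 10 = 123.1720 / 10 = 12.3172
Sum of squared deviations: (−1.0232)² + (+2.3658)² + (−0.4342)² + (−1.2642)² + (+0.7848)² + (−0.1052)² + (−0.2142)² + (−0.8702)² + (−0.8582)² + (+1.6188)² = 13.2178
Variance = 13.2178 / 9 = 1.4686
SE* = √1.4686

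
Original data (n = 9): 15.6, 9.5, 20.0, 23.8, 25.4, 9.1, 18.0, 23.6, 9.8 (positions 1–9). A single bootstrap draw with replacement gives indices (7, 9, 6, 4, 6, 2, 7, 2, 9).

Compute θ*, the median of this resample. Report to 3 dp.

Resample values: 18.0, 9.8, 9.1, 23.8, 9.1, 9.5, 18.0, 9.5, 9.8.
Sorted: 9.1, 9.1, 9.5, 9.5, 9.8, 9.8, 18.0, 18.0, 23.8
Median = middle value = 9.800

θ* = 9.800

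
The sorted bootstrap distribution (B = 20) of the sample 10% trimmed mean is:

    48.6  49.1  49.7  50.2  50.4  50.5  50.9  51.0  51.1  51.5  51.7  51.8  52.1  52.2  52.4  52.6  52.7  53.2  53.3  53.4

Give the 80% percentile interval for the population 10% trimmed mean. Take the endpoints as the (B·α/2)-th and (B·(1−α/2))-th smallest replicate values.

α = 0.20; lower rank = 20 × 0.100 = 2; upper rank = 20 × 0.900 = 18.
The 2nd smallest replicate is 49.1; the 18th is 53.2.

(49.1, 53.2)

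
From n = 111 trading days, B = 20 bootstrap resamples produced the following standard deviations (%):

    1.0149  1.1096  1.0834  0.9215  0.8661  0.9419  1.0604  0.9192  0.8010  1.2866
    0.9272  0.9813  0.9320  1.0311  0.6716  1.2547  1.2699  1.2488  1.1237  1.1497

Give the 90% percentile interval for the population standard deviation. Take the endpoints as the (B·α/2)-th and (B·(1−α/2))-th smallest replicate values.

(0.6716, 1.2699)

Sorted replicates: 0.6716, 0.8010, 0.8661, 0.9192, 0.9215, 0.9272, 0.9320, 0.9419, 0.9813, 1.0149, 1.0311, 1.0604, 1.0834, 1.1096, 1.1237, 1.1497, 1.2488, 1.2547, 1.2699, 1.2866
α = 0.10; lower rank = 20 × 0.050 = 1; upper rank = 20 × 0.950 = 19.
The 1st smallest replicate is 0.6716; the 19th is 1.2699.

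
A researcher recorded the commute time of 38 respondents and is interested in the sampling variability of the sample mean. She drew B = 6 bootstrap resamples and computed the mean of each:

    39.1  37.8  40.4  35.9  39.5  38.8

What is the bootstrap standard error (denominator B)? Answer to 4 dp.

Bootstrap SE is the standard deviation of the 6 replicate means.
Mean of replicates: (39.1 + 37.8 + 40.4 + 35.9 + 39.5 + 38.8) / 6 = 231.50000 / 6 = 38.58333
Sum of squared deviations: (+0.51667)² + (−0.78333)² + (+1.81667)² + (−2.68333)² + (+0.91667)² + (+0.21667)² = 12.26833
Variance = 12.26833 / 6 = 2.04472
SE* = √2.04472

SE* = 1.4299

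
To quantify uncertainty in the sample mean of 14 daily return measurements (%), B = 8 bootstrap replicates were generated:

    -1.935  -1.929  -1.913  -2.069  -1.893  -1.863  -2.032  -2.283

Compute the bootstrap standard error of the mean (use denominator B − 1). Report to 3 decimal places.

SE* = 0.137

Bootstrap SE is the standard deviation of the 8 replicate means.
Mean of replicates: ((-1.935) + (-1.929) + (-1.913) + (-2.069) + (-1.893) + (-1.863) + (-2.032) + (-2.283)) / 8 = -15.9170 / 8 = -1.9896
Sum of squared deviations: (+0.0546)² + (+0.0606)² + (+0.0766)² + (−0.0794)² + (+0.0966)² + (+0.1266)² + (−0.0424)² + (−0.2934)² = 0.1321
Variance = 0.1321 / 7 = 0.0189
SE* = √0.0189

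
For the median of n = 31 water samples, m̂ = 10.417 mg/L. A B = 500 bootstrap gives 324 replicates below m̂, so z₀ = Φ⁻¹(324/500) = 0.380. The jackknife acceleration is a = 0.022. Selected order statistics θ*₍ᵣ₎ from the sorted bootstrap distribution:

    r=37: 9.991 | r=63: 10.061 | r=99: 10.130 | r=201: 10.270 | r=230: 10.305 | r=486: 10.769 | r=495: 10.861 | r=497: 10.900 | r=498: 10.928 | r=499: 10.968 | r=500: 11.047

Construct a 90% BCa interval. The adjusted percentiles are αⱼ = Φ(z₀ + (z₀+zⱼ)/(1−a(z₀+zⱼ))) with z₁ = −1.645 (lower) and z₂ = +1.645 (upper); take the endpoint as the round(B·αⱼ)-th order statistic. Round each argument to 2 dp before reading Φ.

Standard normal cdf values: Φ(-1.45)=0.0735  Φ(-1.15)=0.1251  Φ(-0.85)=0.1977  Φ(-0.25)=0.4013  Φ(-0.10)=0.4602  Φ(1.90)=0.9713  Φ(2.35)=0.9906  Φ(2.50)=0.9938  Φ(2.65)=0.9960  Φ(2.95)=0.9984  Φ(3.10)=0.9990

(10.130, 10.900)

Lower: z₀ + z₁ = 0.380 + (-1.645) = -1.265; 1 − a(z₀+z₁) = 1 − (0.022)(-1.265) = 1.0278; argument = 0.380 + (-1.265)/1.0278 = -0.8507 → -0.85.
α₁ = Φ(-0.85) = 0.1977; rank = round(500 × 0.1977) = 99; θ*₍99₎ = 10.130.
Upper: z₀ + z₂ = 2.025; 1 − a(z₀+z₂) = 0.9555; argument = 2.4994 → 2.50; α₂ = 0.9938; rank = 497; θ*₍497₎ = 10.900.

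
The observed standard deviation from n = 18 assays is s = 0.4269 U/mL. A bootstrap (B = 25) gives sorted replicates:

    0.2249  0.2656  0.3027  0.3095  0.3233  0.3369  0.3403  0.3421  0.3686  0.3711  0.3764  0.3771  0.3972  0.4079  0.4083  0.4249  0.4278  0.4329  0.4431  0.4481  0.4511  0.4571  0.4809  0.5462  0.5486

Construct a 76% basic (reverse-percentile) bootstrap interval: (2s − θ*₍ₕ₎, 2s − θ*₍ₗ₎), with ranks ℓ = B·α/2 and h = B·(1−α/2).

Percentile endpoints at ranks 3 and 22: θ*₍3₎ = 0.3027, θ*₍22₎ = 0.4571.
Basic interval reflects these around s:
  lower = 2 × 0.4269 − 0.4571 = 0.3967
  upper = 2 × 0.4269 − 0.3027 = 0.5511

(0.3967, 0.5511)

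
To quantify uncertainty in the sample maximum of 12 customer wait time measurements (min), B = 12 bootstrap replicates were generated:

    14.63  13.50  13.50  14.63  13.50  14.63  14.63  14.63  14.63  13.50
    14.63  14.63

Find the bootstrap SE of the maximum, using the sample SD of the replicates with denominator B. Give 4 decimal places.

Bootstrap SE is the standard deviation of the 12 replicate maximums.
Mean of replicates: (14.63 + 13.50 + 13.50 + 14.63 + 13.50 + 14.63 + 14.63 + 14.63 + 14.63 + 13.50 + 14.63 + 14.63) / 12 = 171.04000 / 12 = 14.25333
Sum of squared deviations: (+0.37667)² + (−0.75333)² + (−0.75333)² + (+0.37667)² + (−0.75333)² + (+0.37667)² + (+0.37667)² + (+0.37667)² + (+0.37667)² + (−0.75333)² + (+0.37667)² + (+0.37667)² = 3.40507
Variance = 3.40507 / 12 = 0.28376
SE* = √0.28376

SE* = 0.5327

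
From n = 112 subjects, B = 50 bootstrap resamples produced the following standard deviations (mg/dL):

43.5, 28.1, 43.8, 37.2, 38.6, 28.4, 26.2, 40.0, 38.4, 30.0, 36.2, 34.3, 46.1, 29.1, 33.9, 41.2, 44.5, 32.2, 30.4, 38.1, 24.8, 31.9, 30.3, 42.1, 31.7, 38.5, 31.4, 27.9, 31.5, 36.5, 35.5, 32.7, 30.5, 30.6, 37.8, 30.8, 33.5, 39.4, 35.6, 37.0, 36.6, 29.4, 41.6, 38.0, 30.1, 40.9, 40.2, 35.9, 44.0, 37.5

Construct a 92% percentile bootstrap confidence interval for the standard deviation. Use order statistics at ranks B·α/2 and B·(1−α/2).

(26.2, 44.0)

Sorted replicates: 24.8, 26.2, 27.9, 28.1, 28.4, 29.1, 29.4, 30.0, 30.1, 30.3, 30.4, 30.5, 30.6, 30.8, 31.4, 31.5, 31.7, 31.9, 32.2, 32.7, 33.5, 33.9, 34.3, 35.5, 35.6, 35.9, 36.2, 36.5, 36.6, 37.0, 37.2, 37.5, 37.8, 38.0, 38.1, 38.4, 38.5, 38.6, 39.4, 40.0, 40.2, 40.9, 41.2, 41.6, 42.1, 43.5, 43.8, 44.0, 44.5, 46.1
α = 0.08; lower rank = 50 × 0.040 = 2; upper rank = 50 × 0.960 = 48.
The 2nd smallest replicate is 26.2; the 48th is 44.0.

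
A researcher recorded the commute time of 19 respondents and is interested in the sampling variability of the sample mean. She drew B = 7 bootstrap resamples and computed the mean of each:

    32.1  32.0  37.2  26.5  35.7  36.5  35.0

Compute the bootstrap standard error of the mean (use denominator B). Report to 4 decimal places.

SE* = 3.4425

Bootstrap SE is the standard deviation of the 7 replicate means.
Mean of replicates: (32.1 + 32.0 + 37.2 + 26.5 + 35.7 + 36.5 + 35.0) / 7 = 235.00000 / 7 = 33.57143
Sum of squared deviations: (−1.47143)² + (−1.57143)² + (+3.62857)² + (−7.07143)² + (+2.12857)² + (+2.92857)² + (+1.42857)² = 82.95429
Variance = 82.95429 / 7 = 11.85061
SE* = √11.85061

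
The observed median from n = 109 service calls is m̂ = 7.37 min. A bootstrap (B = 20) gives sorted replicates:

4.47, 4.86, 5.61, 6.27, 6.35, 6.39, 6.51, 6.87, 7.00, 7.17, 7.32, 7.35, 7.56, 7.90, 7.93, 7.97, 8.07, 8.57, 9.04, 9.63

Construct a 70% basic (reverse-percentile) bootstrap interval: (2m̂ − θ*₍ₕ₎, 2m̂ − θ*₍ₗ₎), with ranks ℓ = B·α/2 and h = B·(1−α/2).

Percentile endpoints at ranks 3 and 17: θ*₍3₎ = 5.61, θ*₍17₎ = 8.07.
Basic interval reflects these around m̂:
  lower = 2 × 7.37 − 8.07 = 6.67
  upper = 2 × 7.37 − 5.61 = 9.13

(6.67, 9.13)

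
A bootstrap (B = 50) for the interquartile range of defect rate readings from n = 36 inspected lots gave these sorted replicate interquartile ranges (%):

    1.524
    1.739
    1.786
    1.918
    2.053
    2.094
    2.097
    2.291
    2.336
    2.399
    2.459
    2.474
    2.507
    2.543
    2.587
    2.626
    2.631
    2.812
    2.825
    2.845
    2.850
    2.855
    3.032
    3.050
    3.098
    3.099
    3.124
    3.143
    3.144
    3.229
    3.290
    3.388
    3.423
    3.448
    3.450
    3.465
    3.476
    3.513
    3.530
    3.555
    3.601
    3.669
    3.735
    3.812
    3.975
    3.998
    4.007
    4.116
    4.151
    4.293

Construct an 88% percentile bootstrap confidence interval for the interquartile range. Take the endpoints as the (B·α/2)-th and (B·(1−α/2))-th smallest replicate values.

α = 0.12; lower rank = 50 × 0.060 = 3; upper rank = 50 × 0.940 = 47.
The 3rd smallest replicate is 1.786; the 47th is 4.007.

(1.786, 4.007)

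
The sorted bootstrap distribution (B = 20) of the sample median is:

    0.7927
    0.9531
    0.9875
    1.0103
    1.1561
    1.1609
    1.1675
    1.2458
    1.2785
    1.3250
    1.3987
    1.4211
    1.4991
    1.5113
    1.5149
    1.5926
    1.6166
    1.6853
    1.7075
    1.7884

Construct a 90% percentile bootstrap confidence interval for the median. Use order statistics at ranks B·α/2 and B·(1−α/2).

(0.7927, 1.7075)

α = 0.10; lower rank = 20 × 0.050 = 1; upper rank = 20 × 0.950 = 19.
The 1st smallest replicate is 0.7927; the 19th is 1.7075.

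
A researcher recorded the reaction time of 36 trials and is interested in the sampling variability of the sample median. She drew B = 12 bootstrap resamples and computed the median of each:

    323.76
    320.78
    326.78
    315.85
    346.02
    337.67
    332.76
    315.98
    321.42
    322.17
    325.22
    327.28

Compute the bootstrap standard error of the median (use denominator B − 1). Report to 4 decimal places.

Bootstrap SE is the standard deviation of the 12 replicate medians.
Mean of replicates: (323.76 + 320.78 + 326.78 + 315.85 + 346.02 + 337.67 + 332.76 + 315.98 + 321.42 + 322.17 + 325.22 + 327.28) / 12 = 3915.69000 / 12 = 326.30750
Sum of squared deviations: (−2.54750)² + (−5.52750)² + (+0.47250)² + (−10.45750)² + (+19.71250)² + (+11.36250)² + (+6.45250)² + (−10.32750)² + (−4.88750)² + (−4.13750)² + (−1.08750)² + (+0.97250)² = 855.74162
Variance = 855.74162 / 11 = 77.79469
SE* = √77.79469

SE* = 8.8201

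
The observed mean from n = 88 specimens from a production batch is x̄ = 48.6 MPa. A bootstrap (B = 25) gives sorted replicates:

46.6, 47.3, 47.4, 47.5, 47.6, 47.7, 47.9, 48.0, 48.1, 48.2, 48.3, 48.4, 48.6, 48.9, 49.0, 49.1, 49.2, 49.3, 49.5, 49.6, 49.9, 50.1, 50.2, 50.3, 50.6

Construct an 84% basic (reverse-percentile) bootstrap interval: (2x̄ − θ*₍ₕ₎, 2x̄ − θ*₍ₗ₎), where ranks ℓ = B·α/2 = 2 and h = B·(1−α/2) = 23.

Percentile endpoints at ranks 2 and 23: θ*₍2₎ = 47.3, θ*₍23₎ = 50.2.
Basic interval reflects these around x̄:
  lower = 2 × 48.6 − 50.2 = 47.0
  upper = 2 × 48.6 − 47.3 = 49.9

(47.0, 49.9)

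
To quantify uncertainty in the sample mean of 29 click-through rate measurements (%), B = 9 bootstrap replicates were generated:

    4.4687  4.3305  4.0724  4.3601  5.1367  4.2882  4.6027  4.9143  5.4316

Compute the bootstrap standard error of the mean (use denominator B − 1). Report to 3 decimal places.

Bootstrap SE is the standard deviation of the 9 replicate means.
Mean of replicates: (4.4687 + 4.3305 + 4.0724 + 4.3601 + 5.1367 + 4.2882 + 4.6027 + 4.9143 + 5.4316) / 9 = 41.60520 / 9 = 4.62280
Sum of squared deviations: (−0.15410)² + (−0.29230)² + (−0.55040)² + (−0.26270)² + (+0.51390)² + (−0.33460)² + (−0.02010)² + (+0.29150)² + (+0.80880)² = 1.59672
Variance = 1.59672 / 8 = 0.19959
SE* = √0.19959

SE* = 0.447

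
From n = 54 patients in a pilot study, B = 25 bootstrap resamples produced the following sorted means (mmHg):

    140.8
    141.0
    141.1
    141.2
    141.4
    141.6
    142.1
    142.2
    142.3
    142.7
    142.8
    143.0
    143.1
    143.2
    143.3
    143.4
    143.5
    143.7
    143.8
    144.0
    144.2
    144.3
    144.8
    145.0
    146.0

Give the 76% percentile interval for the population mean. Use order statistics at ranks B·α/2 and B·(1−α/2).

(141.1, 144.3)

α = 0.24; lower rank = 25 × 0.120 = 3; upper rank = 25 × 0.880 = 22.
The 3rd smallest replicate is 141.1; the 22nd is 144.3.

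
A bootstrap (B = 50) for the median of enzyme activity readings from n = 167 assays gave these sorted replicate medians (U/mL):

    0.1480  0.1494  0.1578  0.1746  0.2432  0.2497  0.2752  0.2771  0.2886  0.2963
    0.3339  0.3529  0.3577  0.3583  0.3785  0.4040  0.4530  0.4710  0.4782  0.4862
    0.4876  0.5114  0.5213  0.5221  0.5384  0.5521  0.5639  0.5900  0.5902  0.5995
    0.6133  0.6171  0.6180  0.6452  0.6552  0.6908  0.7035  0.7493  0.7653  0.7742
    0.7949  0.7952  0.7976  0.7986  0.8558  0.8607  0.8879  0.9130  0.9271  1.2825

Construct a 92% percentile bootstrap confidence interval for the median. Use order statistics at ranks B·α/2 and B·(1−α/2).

α = 0.08; lower rank = 50 × 0.040 = 2; upper rank = 50 × 0.960 = 48.
The 2nd smallest replicate is 0.1494; the 48th is 0.9130.

(0.1494, 0.9130)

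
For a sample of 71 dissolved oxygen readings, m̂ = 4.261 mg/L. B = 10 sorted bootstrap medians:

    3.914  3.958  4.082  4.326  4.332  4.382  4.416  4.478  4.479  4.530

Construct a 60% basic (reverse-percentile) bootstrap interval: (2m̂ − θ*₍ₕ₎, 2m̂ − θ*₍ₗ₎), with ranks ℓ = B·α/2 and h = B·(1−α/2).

Percentile endpoints at ranks 2 and 8: θ*₍2₎ = 3.958, θ*₍8₎ = 4.478.
Basic interval reflects these around m̂:
  lower = 2 × 4.261 − 4.478 = 4.044
  upper = 2 × 4.261 − 3.958 = 4.564

(4.044, 4.564)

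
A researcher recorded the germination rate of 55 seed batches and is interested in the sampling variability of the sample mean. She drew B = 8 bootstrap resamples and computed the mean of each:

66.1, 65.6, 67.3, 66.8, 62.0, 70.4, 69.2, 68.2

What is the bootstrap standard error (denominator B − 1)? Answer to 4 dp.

SE* = 2.5557

Bootstrap SE is the standard deviation of the 8 replicate means.
Mean of replicates: (66.1 + 65.6 + 67.3 + 66.8 + 62.0 + 70.4 + 69.2 + 68.2) / 8 = 535.60000 / 8 = 66.95000
Sum of squared deviations: (−0.85000)² + (−1.35000)² + (+0.35000)² + (−0.15000)² + (−4.95000)² + (+3.45000)² + (+2.25000)² + (+1.25000)² = 45.72000
Variance = 45.72000 / 7 = 6.53143
SE* = √6.53143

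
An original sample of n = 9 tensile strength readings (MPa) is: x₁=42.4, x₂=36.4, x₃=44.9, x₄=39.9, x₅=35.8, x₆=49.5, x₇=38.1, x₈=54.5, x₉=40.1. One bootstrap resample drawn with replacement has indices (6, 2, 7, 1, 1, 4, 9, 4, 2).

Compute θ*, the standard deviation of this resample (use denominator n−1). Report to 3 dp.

θ* = 4.007

Resample values: 49.5, 36.4, 38.1, 42.4, 42.4, 39.9, 40.1, 39.9, 36.4.
Mean = 40.5667; sum of squared deviations = 128.4400
s² = 128.4400 / 8 = 16.0550
s = √16.0550 = 4.007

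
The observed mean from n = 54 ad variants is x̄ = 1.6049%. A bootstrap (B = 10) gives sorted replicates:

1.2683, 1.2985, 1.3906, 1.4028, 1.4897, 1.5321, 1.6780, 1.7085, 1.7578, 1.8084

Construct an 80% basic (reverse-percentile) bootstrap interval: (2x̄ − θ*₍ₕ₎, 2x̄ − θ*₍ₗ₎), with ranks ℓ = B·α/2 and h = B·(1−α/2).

(1.4520, 1.9415)

Percentile endpoints at ranks 1 and 9: θ*₍1₎ = 1.2683, θ*₍9₎ = 1.7578.
Basic interval reflects these around x̄:
  lower = 2 × 1.6049 − 1.7578 = 1.4520
  upper = 2 × 1.6049 − 1.2683 = 1.9415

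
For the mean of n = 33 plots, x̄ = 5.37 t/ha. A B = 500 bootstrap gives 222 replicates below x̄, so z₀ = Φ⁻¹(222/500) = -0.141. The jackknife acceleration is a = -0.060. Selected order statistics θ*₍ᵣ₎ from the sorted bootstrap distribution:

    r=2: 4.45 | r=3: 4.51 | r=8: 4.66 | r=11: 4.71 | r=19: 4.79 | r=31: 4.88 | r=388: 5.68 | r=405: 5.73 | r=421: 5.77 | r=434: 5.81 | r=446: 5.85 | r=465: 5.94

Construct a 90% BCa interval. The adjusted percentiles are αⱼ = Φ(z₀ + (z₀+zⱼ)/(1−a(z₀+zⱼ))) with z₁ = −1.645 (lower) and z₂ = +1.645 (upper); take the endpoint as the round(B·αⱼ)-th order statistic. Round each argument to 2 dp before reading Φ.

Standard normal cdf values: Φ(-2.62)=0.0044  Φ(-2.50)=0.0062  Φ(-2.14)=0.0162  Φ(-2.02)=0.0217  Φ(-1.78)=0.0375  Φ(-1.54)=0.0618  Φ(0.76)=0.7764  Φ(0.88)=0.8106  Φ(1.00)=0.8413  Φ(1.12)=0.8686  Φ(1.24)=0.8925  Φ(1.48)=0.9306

Lower: z₀ + z₁ = -0.141 + (-1.645) = -1.786; 1 − a(z₀+z₁) = 1 − (-0.060)(-1.786) = 0.8928; argument = -0.141 + (-1.786)/0.8928 = -2.1414 → -2.14.
α₁ = Φ(-2.14) = 0.0162; rank = round(500 × 0.0162) = 8; θ*₍8₎ = 4.66.
Upper: z₀ + z₂ = 1.504; 1 − a(z₀+z₂) = 1.0902; argument = 1.2385 → 1.24; α₂ = 0.8925; rank = 446; θ*₍446₎ = 5.85.

(4.66, 5.85)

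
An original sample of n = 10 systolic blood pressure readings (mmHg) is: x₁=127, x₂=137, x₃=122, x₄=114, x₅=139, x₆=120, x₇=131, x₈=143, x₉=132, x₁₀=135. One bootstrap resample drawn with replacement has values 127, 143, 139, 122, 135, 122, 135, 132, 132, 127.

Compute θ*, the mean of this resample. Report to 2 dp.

Mean = (127 + 143 + 139 + 122 + 135 + 122 + 135 + 132 + 132 + 127) / 10 = 1314.0 / 10 = 131.40

θ* = 131.40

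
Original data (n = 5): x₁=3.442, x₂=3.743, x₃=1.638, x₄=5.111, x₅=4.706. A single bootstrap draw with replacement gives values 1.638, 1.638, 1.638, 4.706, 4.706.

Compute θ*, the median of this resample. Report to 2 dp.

Sorted: 1.638, 1.638, 1.638, 4.706, 4.706
Median = middle value = 1.64

θ* = 1.64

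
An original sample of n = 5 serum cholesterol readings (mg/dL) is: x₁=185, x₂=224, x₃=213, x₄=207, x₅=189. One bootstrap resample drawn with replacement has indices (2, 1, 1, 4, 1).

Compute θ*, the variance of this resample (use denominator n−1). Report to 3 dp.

Resample values: 224, 185, 185, 207, 185.
Mean = 197.2000; sum of squared deviations = 1260.8000
s² = 1260.8000 / 4 = 315.2000

θ* = 315.200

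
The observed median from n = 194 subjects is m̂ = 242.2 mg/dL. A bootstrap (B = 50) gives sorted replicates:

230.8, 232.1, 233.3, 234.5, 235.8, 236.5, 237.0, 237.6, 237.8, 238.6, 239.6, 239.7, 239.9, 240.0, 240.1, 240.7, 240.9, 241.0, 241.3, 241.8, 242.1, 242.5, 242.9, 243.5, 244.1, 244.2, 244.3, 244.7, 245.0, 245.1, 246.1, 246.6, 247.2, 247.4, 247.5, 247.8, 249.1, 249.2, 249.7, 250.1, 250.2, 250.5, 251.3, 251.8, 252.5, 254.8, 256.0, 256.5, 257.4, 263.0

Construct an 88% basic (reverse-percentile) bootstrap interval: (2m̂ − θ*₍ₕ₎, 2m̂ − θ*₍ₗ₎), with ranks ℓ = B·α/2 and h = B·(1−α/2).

(228.4, 251.1)

Percentile endpoints at ranks 3 and 47: θ*₍3₎ = 233.3, θ*₍47₎ = 256.0.
Basic interval reflects these around m̂:
  lower = 2 × 242.2 − 256.0 = 228.4
  upper = 2 × 242.2 − 233.3 = 251.1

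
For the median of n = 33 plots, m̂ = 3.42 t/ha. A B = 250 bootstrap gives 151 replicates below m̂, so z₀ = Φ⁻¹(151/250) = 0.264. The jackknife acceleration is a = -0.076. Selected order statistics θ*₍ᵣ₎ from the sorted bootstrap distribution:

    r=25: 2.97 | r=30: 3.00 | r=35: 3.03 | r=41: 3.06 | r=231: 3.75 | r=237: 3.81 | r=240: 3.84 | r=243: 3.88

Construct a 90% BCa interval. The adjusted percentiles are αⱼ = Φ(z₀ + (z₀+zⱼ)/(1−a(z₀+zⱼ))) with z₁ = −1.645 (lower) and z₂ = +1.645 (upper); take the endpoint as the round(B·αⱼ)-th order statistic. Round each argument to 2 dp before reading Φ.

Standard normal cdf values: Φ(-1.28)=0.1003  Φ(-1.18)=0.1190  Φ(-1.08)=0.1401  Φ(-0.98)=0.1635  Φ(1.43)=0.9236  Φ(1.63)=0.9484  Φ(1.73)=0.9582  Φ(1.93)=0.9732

(2.97, 3.88)

Lower: z₀ + z₁ = 0.264 + (-1.645) = -1.381; 1 − a(z₀+z₁) = 1 − (-0.076)(-1.381) = 0.8950; argument = 0.264 + (-1.381)/0.8950 = -1.2789 → -1.28.
α₁ = Φ(-1.28) = 0.1003; rank = round(250 × 0.1003) = 25; θ*₍25₎ = 2.97.
Upper: z₀ + z₂ = 1.909; 1 − a(z₀+z₂) = 1.1451; argument = 1.9311 → 1.93; α₂ = 0.9732; rank = 243; θ*₍243₎ = 3.88.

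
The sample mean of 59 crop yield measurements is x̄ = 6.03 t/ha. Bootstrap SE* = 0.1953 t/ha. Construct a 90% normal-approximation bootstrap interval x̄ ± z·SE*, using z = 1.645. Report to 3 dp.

Margin = 1.645 × 0.1953 = 0.3213
Interval: 6.03 ± 0.3213

(5.709, 6.351)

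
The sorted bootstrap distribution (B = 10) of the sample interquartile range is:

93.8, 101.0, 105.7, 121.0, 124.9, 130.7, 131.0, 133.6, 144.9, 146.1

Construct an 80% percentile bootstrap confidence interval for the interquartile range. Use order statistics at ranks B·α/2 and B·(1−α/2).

α = 0.20; lower rank = 10 × 0.100 = 1; upper rank = 10 × 0.900 = 9.
The 1st smallest replicate is 93.8; the 9th is 144.9.

(93.8, 144.9)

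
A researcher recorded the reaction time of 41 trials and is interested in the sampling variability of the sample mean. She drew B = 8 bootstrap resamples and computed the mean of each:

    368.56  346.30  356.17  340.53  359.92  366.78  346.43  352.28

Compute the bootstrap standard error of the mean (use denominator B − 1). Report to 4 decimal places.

Bootstrap SE is the standard deviation of the 8 replicate means.
Mean of replicates: (368.56 + 346.30 + 356.17 + 340.53 + 359.92 + 366.78 + 346.43 + 352.28) / 8 = 2836.97000 / 8 = 354.62125
Sum of squared deviations: (+13.93875)² + (−8.32125)² + (+1.54875)² + (−14.09125)² + (+5.29875)² + (+12.15875)² + (−8.19125)² + (−2.34125)² = 712.98389
Variance = 712.98389 / 7 = 101.85484
SE* = √101.85484

SE* = 10.0923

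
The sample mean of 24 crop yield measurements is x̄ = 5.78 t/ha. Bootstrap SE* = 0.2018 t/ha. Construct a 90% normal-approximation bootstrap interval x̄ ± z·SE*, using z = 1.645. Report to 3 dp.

(5.448, 6.112)

Margin = 1.645 × 0.2018 = 0.3320
Interval: 5.78 ± 0.3320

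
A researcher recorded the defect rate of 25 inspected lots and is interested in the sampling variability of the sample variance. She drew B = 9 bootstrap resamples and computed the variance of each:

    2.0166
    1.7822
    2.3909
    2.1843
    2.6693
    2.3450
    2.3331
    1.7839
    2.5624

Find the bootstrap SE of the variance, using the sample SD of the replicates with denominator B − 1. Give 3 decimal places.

SE* = 0.316

Bootstrap SE is the standard deviation of the 9 replicate variances.
Mean of replicates: (2.0166 + 1.7822 + 2.3909 + 2.1843 + 2.6693 + 2.3450 + 2.3331 + 1.7839 + 2.5624) / 9 = 20.06770 / 9 = 2.22974
Sum of squared deviations: (−0.21314)² + (−0.44754)² + (+0.16116)² + (−0.04544)² + (+0.43956)² + (+0.11526)² + (+0.10336)² + (−0.44584)² + (+0.33266)² = 0.80038
Variance = 0.80038 / 8 = 0.10005
SE* = √0.10005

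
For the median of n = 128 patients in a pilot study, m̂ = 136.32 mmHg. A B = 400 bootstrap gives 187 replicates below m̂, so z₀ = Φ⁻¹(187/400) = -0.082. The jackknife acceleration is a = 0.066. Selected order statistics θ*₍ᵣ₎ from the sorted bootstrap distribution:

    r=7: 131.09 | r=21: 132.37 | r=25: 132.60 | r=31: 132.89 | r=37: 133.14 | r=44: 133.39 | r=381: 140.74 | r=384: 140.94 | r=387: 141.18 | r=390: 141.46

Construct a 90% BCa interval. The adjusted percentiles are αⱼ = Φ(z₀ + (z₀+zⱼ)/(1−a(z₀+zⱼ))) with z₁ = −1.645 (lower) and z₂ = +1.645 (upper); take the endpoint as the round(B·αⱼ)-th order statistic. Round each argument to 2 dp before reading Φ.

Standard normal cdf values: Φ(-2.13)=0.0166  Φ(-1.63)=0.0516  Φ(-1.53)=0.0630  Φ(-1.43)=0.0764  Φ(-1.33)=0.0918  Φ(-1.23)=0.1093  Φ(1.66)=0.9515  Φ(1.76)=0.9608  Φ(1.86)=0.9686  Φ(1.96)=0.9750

(132.37, 140.74)

Lower: z₀ + z₁ = -0.082 + (-1.645) = -1.727; 1 − a(z₀+z₁) = 1 − (0.066)(-1.727) = 1.1140; argument = -0.082 + (-1.727)/1.1140 = -1.6323 → -1.63.
α₁ = Φ(-1.63) = 0.0516; rank = round(400 × 0.0516) = 21; θ*₍21₎ = 132.37.
Upper: z₀ + z₂ = 1.563; 1 − a(z₀+z₂) = 0.8968; argument = 1.6608 → 1.66; α₂ = 0.9515; rank = 381; θ*₍381₎ = 140.74.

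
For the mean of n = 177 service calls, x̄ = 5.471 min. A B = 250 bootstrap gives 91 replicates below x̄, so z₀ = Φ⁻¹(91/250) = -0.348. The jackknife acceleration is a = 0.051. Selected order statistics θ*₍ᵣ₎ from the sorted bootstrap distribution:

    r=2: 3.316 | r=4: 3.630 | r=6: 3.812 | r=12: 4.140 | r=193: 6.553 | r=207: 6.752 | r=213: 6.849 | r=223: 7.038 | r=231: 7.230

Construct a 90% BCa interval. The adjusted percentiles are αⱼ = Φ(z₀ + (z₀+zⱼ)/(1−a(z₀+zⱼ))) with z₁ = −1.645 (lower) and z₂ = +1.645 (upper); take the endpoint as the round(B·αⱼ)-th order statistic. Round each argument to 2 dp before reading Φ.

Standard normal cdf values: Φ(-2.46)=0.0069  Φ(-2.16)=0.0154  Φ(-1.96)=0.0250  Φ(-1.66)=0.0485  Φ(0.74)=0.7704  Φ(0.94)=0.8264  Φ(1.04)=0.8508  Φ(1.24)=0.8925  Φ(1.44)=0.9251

(3.630, 6.849)

Lower: z₀ + z₁ = -0.348 + (-1.645) = -1.993; 1 − a(z₀+z₁) = 1 − (0.051)(-1.993) = 1.1016; argument = -0.348 + (-1.993)/1.1016 = -2.1571 → -2.16.
α₁ = Φ(-2.16) = 0.0154; rank = round(250 × 0.0154) = 4; θ*₍4₎ = 3.630.
Upper: z₀ + z₂ = 1.297; 1 − a(z₀+z₂) = 0.9339; argument = 1.0409 → 1.04; α₂ = 0.8508; rank = 213; θ*₍213₎ = 6.849.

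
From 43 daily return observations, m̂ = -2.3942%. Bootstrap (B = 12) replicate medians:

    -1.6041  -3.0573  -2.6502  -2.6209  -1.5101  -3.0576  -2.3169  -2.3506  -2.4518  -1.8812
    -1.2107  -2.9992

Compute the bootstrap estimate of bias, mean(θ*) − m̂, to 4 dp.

bias = +0.0850

mean(θ*) = ((-1.6041) + (-3.0573) + (-2.6502) + (-2.6209) + (-1.5101) + (-3.0576) + (-2.3169) + (-2.3506) + (-2.4518) + (-1.8812) + (-1.2107) + (-2.9992)) / 12 = -2.30922
bias = -2.30922 − -2.3942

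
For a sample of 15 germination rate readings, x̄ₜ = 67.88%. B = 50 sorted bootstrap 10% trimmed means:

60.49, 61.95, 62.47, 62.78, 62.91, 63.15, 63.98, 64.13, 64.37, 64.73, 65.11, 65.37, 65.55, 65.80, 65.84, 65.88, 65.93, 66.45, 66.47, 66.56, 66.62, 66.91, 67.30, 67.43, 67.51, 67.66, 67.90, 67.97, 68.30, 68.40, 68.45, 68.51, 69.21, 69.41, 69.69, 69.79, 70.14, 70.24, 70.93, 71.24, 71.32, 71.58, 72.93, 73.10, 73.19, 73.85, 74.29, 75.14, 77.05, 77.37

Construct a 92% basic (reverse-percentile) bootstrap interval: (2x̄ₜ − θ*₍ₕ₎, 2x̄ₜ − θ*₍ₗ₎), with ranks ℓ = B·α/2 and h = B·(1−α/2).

Percentile endpoints at ranks 2 and 48: θ*₍2₎ = 61.95, θ*₍48₎ = 75.14.
Basic interval reflects these around x̄ₜ:
  lower = 2 × 67.88 − 75.14 = 60.62
  upper = 2 × 67.88 − 61.95 = 73.81

(60.62, 73.81)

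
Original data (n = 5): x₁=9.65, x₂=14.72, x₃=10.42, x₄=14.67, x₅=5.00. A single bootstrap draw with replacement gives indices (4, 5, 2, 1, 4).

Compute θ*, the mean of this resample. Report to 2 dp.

Resample values: 14.67, 5.00, 14.72, 9.65, 14.67.
Mean = (14.67 + 5.00 + 14.72 + 9.65 + 14.67) / 5 = 58.710 / 5 = 11.74

θ* = 11.74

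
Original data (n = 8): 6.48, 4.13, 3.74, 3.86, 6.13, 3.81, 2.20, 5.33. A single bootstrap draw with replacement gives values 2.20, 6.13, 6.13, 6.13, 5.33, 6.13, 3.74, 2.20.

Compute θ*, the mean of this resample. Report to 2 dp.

Mean = (2.20 + 6.13 + 6.13 + 6.13 + 5.33 + 6.13 + 3.74 + 2.20) / 8 = 37.990 / 8 = 4.75

θ* = 4.75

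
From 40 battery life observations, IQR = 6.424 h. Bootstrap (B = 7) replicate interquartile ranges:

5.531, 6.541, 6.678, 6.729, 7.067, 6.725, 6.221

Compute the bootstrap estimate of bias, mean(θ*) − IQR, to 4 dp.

mean(θ*) = (5.531 + 6.541 + 6.678 + 6.729 + 7.067 + 6.725 + 6.221) / 7 = 6.49886
bias = 6.49886 − 6.424

bias = +0.0749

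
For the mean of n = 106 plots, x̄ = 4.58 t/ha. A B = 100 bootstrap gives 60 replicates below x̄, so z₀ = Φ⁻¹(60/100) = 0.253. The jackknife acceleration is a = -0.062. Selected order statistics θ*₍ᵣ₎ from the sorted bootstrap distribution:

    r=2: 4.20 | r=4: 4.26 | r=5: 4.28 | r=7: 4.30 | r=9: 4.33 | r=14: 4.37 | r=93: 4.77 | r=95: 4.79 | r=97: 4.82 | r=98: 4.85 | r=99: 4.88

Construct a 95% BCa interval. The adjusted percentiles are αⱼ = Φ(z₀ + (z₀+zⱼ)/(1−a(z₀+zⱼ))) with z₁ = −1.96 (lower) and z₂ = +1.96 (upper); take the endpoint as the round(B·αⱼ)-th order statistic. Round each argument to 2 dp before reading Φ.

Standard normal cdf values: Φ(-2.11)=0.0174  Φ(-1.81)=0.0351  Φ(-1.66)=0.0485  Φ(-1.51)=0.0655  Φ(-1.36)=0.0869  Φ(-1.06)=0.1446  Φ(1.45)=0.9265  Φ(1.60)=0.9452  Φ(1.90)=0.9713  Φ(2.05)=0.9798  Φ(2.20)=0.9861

(4.28, 4.88)

Lower: z₀ + z₁ = 0.253 + (-1.960) = -1.707; 1 − a(z₀+z₁) = 1 − (-0.062)(-1.707) = 0.8942; argument = 0.253 + (-1.707)/0.8942 = -1.6560 → -1.66.
α₁ = Φ(-1.66) = 0.0485; rank = round(100 × 0.0485) = 5; θ*₍5₎ = 4.28.
Upper: z₀ + z₂ = 2.213; 1 − a(z₀+z₂) = 1.1372; argument = 2.1990 → 2.20; α₂ = 0.9861; rank = 99; θ*₍99₎ = 4.88.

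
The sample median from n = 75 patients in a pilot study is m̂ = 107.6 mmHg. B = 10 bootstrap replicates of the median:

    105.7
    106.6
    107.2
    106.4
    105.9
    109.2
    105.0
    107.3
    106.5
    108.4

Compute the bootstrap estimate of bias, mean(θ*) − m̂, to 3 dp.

mean(θ*) = (105.7 + 106.6 + 107.2 + 106.4 + 105.9 + 109.2 + 105.0 + 107.3 + 106.5 + 108.4) / 10 = 106.8200
bias = 106.8200 − 107.6

bias = −0.780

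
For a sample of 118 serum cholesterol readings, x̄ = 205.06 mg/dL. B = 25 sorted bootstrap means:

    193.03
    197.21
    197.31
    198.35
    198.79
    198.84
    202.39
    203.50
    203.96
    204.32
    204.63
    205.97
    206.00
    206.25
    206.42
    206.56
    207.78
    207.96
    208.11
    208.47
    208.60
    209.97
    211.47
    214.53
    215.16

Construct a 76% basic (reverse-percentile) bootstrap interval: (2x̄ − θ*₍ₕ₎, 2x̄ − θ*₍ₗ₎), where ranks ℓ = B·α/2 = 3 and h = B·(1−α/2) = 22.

(200.15, 212.81)

Percentile endpoints at ranks 3 and 22: θ*₍3₎ = 197.31, θ*₍22₎ = 209.97.
Basic interval reflects these around x̄:
  lower = 2 × 205.06 − 209.97 = 200.15
  upper = 2 × 205.06 − 197.31 = 212.81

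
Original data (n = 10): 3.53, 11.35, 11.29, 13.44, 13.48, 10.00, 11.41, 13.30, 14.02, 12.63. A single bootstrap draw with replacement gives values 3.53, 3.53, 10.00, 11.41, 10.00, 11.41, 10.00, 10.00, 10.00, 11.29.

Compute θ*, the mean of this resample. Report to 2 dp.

Mean = (3.53 + 3.53 + 10.00 + 11.41 + 10.00 + 11.41 + 10.00 + 10.00 + 10.00 + 11.29) / 10 = 91.170 / 10 = 9.12

θ* = 9.12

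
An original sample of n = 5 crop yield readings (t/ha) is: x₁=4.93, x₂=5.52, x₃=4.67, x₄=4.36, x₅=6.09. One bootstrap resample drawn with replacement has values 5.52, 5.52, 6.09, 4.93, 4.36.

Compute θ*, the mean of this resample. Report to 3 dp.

Mean = (5.52 + 5.52 + 6.09 + 4.93 + 4.36) / 5 = 26.420 / 5 = 5.284

θ* = 5.284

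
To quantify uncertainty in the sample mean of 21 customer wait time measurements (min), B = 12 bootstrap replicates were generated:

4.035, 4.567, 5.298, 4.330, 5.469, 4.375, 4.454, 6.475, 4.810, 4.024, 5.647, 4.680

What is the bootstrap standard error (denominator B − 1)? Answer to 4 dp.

SE* = 0.7367

Bootstrap SE is the standard deviation of the 12 replicate means.
Mean of replicates: (4.035 + 4.567 + 5.298 + 4.330 + 5.469 + 4.375 + 4.454 + 6.475 + 4.810 + 4.024 + 5.647 + 4.680) / 12 = 58.16400 / 12 = 4.84700
Sum of squared deviations: (−0.81200)² + (−0.28000)² + (+0.45100)² + (−0.51700)² + (+0.62200)² + (−0.47200)² + (−0.39300)² + (+1.62800)² + (−0.03700)² + (−0.82300)² + (+0.80000)² + (−0.16700)² = 5.96952
Variance = 5.96952 / 11 = 0.54268
SE* = √0.54268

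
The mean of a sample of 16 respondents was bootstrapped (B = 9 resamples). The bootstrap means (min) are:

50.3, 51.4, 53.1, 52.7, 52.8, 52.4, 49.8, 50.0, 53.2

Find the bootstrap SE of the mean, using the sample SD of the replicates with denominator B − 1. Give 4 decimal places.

SE* = 1.3893

Bootstrap SE is the standard deviation of the 9 replicate means.
Mean of replicates: (50.3 + 51.4 + 53.1 + 52.7 + 52.8 + 52.4 + 49.8 + 50.0 + 53.2) / 9 = 465.70000 / 9 = 51.74444
Sum of squared deviations: (−1.44444)² + (−0.34444)² + (+1.35556)² + (+0.95556)² + (+1.05556)² + (+0.65556)² + (−1.94444)² + (−1.74444)² + (+1.45556)² = 15.44222
Variance = 15.44222 / 8 = 1.93028
SE* = √1.93028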